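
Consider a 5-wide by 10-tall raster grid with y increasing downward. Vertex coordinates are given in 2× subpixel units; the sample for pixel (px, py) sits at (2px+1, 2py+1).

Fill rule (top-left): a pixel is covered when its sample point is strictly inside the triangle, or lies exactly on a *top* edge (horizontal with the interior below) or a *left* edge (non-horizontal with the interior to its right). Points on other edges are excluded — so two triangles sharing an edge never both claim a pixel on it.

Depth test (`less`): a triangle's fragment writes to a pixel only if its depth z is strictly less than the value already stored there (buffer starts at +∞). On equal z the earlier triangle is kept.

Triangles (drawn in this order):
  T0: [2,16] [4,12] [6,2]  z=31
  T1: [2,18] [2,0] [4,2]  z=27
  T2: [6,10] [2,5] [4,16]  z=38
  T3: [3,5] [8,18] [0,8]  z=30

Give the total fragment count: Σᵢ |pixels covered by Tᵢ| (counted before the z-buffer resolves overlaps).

T0:
  2·area = 12  (B↔C swapped to make it positive)
  edge (2, 16)→(6, 2): d=(4,-14) top-left  bias=+0
  edge (6, 2)→(4, 12): d=(-2,10) right/bottom  bias=-1
  edge (4, 12)→(2, 16): d=(-2,4) right/bottom  bias=-1
    (2,3)@(5, 7): e=[6,0,6] → .  [on edge]
    (1,6)@(3, 13): e=[2,8,2] → X
    (2,6)@(5, 13): e=[30,-12,-6] → .
    (1,7)@(3, 15): e=[10,4,-2] → .
    (1,8)@(3, 17): e=[18,0,-6] → .  [on edge]
  covered (1 px):
    . . . . .
    . . . . .
    . . . . .
    . . . . .
    . . . . .
    . . . . .
    . X . . .
    . . . . .
    . . . . .
    . . . . .
T1:
  2·area = 36
  edge (2, 18)→(2, 0): d=(0,-18) top-left  bias=+0
  edge (2, 0)→(4, 2): d=(2,2) right/bottom  bias=-1
  edge (4, 2)→(2, 18): d=(-2,16) right/bottom  bias=-1
    (1,0)@(3, 1): e=[18,0,18] → .  [on edge]
    (1,1)@(3, 3): e=[18,4,14] → X
    (2,1)@(5, 3): e=[54,0,-18] → .  [on edge]
    (1,2)@(3, 5): e=[18,8,10] → X
    (2,2)@(5, 5): e=[54,4,-22] → .
    (3,2)@(7, 5): e=[90,0,-54] → .  [on edge]
    (1,3)@(3, 7): e=[18,12,6] → X
    (2,3)@(5, 7): e=[54,8,-26] → .
    (4,3)@(9, 7): e=[126,0,-90] → .  [on edge]
    (1,4)@(3, 9): e=[18,16,2] → X
    (2,4)@(5, 9): e=[54,12,-30] → .
    (1,5)@(3, 11): e=[18,20,-2] → .
  covered (4 px):
    . . . . .
    . X . . .
    . X . . .
    . X . . .
    . X . . .
    . . . . .
    . . . . .
    . . . . .
    . . . . .
    . . . . .
T2:
  2·area = 34  (B↔C swapped to make it positive)
  edge (6, 10)→(4, 16): d=(-2,6) right/bottom  bias=-1
  edge (4, 16)→(2, 5): d=(-2,-11) top-left  bias=+0
  edge (2, 5)→(6, 10): d=(4,5) right/bottom  bias=-1
    (4,0)@(9, 1): e=[0,85,-51] → .  [on edge]
    (1,3)@(3, 7): e=[24,7,3] → X
    (2,3)@(5, 7): e=[12,29,-7] → .
    (3,3)@(7, 7): e=[0,51,-17] → .  [on edge]
    (1,4)@(3, 9): e=[20,3,11] → X
    (2,4)@(5, 9): e=[8,25,1] → X
    (3,4)@(7, 9): e=[-4,47,-9] → .
    (1,5)@(3, 11): e=[16,-1,19] → .
    (2,5)@(5, 11): e=[4,21,9] → X
    (3,5)@(7, 11): e=[-8,43,-1] → .
    (2,6)@(5, 13): e=[0,17,17] → .  [on edge]
    (1,9)@(3, 19): e=[0,-17,51] → .  [on edge]
  covered (4 px):
    . . . . .
    . . . . .
    . . . . .
    . X . . .
    . X X . .
    . . X . .
    . . . . .
    . . . . .
    . . . . .
    . . . . .
T3:
  2·area = 54
  edge (3, 5)→(8, 18): d=(5,13) right/bottom  bias=-1
  edge (8, 18)→(0, 8): d=(-8,-10) top-left  bias=+0
  edge (0, 8)→(3, 5): d=(3,-3) top-left  bias=+0
    (3,0)@(7, 1): e=[-72,126,0] → .  [on edge]
    (2,1)@(5, 3): e=[-36,90,0] → .  [on edge]
    (1,2)@(3, 5): e=[0,54,0] → .  [on edge]
    (0,3)@(1, 7): e=[36,18,0] → X  [on edge]
    (1,3)@(3, 7): e=[10,38,6] → X
    (2,3)@(5, 7): e=[-16,58,12] → .
    (0,4)@(1, 9): e=[46,2,6] → X
    (2,4)@(5, 9): e=[-6,42,18] → .
    (0,5)@(1, 11): e=[56,-14,12] → .
    (1,5)@(3, 11): e=[30,6,18] → X
    (2,5)@(5, 11): e=[4,26,24] → X
    (3,5)@(7, 11): e=[-22,46,30] → .
  covered (7 px):
    . . . . .
    . . . . .
    . . . . .
    X X . . .
    X X . . .
    . X X . .
    . . X . .
    . . . . .
    . . . . .
    . . . . .

Answer: 16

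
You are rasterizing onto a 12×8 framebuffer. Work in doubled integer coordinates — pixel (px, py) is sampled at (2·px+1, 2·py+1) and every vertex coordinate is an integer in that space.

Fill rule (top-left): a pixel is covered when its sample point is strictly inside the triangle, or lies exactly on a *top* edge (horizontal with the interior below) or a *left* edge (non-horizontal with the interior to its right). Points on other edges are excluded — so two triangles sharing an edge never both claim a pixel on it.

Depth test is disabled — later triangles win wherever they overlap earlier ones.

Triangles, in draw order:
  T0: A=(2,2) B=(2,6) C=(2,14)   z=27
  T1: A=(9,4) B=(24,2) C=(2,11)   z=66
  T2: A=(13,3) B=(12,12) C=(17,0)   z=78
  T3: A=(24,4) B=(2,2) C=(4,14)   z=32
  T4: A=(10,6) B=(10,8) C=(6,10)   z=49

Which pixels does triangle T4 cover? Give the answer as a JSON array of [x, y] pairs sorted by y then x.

T0:
  degenerate (2·area = 0) — covers nothing
T1:
  2·area = 91
  edge (9, 4)→(24, 2): d=(15,-2) top-left  bias=+0
  edge (24, 2)→(2, 11): d=(-22,9) right/bottom  bias=-1
  edge (2, 11)→(9, 4): d=(7,-7) top-left  bias=+0
    (8,1)@(17, 3): e=[1,41,49] → █
    (9,1)@(19, 3): e=[5,23,63] → █
    (10,1)@(21, 3): e=[9,5,77] → █
    (11,1)@(23, 3): e=[13,-13,91] → ·
    (4,2)@(9, 5): e=[15,69,7] → █
    (5,2)@(11, 5): e=[19,51,21] → █
    (6,2)@(13, 5): e=[23,33,35] → █
    (7,2)@(15, 5): e=[27,15,49] → █
    (8,2)@(17, 5): e=[31,-3,63] → ·
    (9,2)@(19, 5): e=[35,-21,77] → ·
    (10,2)@(21, 5): e=[39,-39,91] → ·
    (3,3)@(7, 7): e=[41,43,7] → █
  covered (11 px):
    · · · · · · · · · · · ·
    · · · · · · · · █ █ █ ·
    · · · · █ █ █ █ · · · ·
    · · · █ █ █ · · · · · ·
    · · █ · · · · · · · · ·
    · · · · · · · · · · · ·
    · · · · · · · · · · · ·
    · · · · · · · · · · · ·
T2:
  2·area = 33  (B↔C swapped to make it positive)
  edge (13, 3)→(17, 0): d=(4,-3) top-left  bias=+0
  edge (17, 0)→(12, 12): d=(-5,12) right/bottom  bias=-1
  edge (12, 12)→(13, 3): d=(1,-9) top-left  bias=+0
    (6,1)@(13, 3): e=[0,33,0] → █  [on edge]
    (7,1)@(15, 3): e=[6,9,18] → █
    (8,1)@(17, 3): e=[12,-15,36] → ·
    (6,2)@(13, 5): e=[8,23,2] → █
    (7,2)@(15, 5): e=[14,-1,20] → ·
    (6,3)@(13, 7): e=[16,13,4] → █
    (7,3)@(15, 7): e=[22,-11,22] → ·
    (2,4)@(5, 9): e=[0,99,-66] → ·  [on edge]
    (6,4)@(13, 9): e=[24,3,6] → █
    (7,4)@(15, 9): e=[30,-21,24] → ·
    (6,5)@(13, 11): e=[32,-7,8] → ·
  covered (5 px):
    · · · · · · · · · · · ·
    · · · · · · █ █ · · · ·
    · · · · · · █ · · · · ·
    · · · · · · █ · · · · ·
    · · · · · · █ · · · · ·
    · · · · · · · · · · · ·
    · · · · · · · · · · · ·
    · · · · · · · · · · · ·
T3:
  2·area = 260  (B↔C swapped to make it positive)
  edge (24, 4)→(4, 14): d=(-20,10) right/bottom  bias=-1
  edge (4, 14)→(2, 2): d=(-2,-12) top-left  bias=+0
  edge (2, 2)→(24, 4): d=(22,2) right/bottom  bias=-1
    (1,1)@(3, 3): e=[230,10,20] → █
    (2,1)@(5, 3): e=[210,34,16] → █
    (3,1)@(7, 3): e=[190,58,12] → █
    (4,1)@(9, 3): e=[170,82,8] → █
    (5,1)@(11, 3): e=[150,106,4] → █
    (6,1)@(13, 3): e=[130,130,0] → ·  [on edge]
    (1,2)@(3, 5): e=[190,6,64] → █
    (6,2)@(13, 5): e=[90,126,44] → █
    (7,2)@(15, 5): e=[70,150,40] → █
    (8,2)@(17, 5): e=[50,174,36] → █
    (9,2)@(19, 5): e=[30,198,32] → █
    (10,2)@(21, 5): e=[10,222,28] → █
  covered (32 px):
    · · · · · · · · · · · ·
    · █ █ █ █ █ · · · · · ·
    · █ █ █ █ █ █ █ █ █ █ ·
    · █ █ █ █ █ █ █ █ · · ·
    · · █ █ █ █ █ · · · · ·
    · · █ █ █ · · · · · · ·
    · · █ · · · · · · · · ·
    · · · · · · · · · · · ·
T4:
  2·area = 8
  edge (10, 6)→(10, 8): d=(0,2) right/bottom  bias=-1
  edge (10, 8)→(6, 10): d=(-4,2) right/bottom  bias=-1
  edge (6, 10)→(10, 6): d=(4,-4) top-left  bias=+0
    (7,0)@(15, 1): e=[-10,18,0] → ·  [on edge]
    (6,1)@(13, 3): e=[-6,14,0] → ·  [on edge]
    (5,2)@(11, 5): e=[-2,10,0] → ·  [on edge]
    (4,3)@(9, 7): e=[2,6,0] → █  [on edge]
    (5,3)@(11, 7): e=[-2,2,8] → ·
    (3,4)@(7, 9): e=[6,2,0] → █  [on edge]
    (4,4)@(9, 9): e=[2,-2,8] → ·
    (2,5)@(5, 11): e=[10,-2,0] → ·  [on edge]
    (3,5)@(7, 11): e=[6,-6,8] → ·
    (1,6)@(3, 13): e=[14,-6,0] → ·  [on edge]
    (0,7)@(1, 15): e=[18,-10,0] → ·  [on edge]
  covered (2 px):
    · · · · · · · · · · · ·
    · · · · · · · · · · · ·
    · · · · · · · · · · · ·
    · · · · █ · · · · · · ·
    · · · █ · · · · · · · ·
    · · · · · · · · · · · ·
    · · · · · · · · · · · ·
    · · · · · · · · · · · ·

Answer: [[4,3],[3,4]]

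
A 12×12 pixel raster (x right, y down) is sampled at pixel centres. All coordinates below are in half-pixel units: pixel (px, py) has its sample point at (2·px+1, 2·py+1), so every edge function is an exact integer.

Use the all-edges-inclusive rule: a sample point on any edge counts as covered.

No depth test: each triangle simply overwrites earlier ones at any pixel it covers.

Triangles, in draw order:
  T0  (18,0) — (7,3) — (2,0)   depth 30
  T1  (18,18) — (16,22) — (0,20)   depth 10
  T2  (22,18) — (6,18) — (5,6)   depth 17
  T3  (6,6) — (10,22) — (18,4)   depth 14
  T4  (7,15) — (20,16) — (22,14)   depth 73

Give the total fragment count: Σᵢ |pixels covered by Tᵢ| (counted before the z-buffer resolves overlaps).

T0:
  2·area = 48
  edge (18, 0)→(7, 3): d=(-11,3) inclusive
  edge (7, 3)→(2, 0): d=(-5,-3) inclusive
  edge (2, 0)→(18, 0): d=(16,0) inclusive
    (2,0)@(5, 1): e=[28,4,16] → █
    (3,0)@(7, 1): e=[22,10,16] → █
    (4,0)@(9, 1): e=[16,16,16] → █
    (5,0)@(11, 1): e=[10,22,16] → █
    (6,0)@(13, 1): e=[4,28,16] → █
    (7,0)@(15, 1): e=[-2,34,16] → ·
    (2,1)@(5, 3): e=[6,-6,48] → ·
    (3,1)@(7, 3): e=[0,0,48] → █  [on edge]
    (4,1)@(9, 3): e=[-6,6,48] → ·
    (5,1)@(11, 3): e=[-12,12,48] → ·
    (6,1)@(13, 3): e=[-18,18,48] → ·
    (3,2)@(7, 5): e=[-22,-10,80] → ·
    (8,4)@(17, 9): e=[-96,0,144] → ·  [on edge]
  covered (6 px):
    · · █ █ █ █ █ · · · · ·
    · · · █ · · · · · · · ·
    · · · · · · · · · · · ·
    · · · · · · · · · · · ·
    · · · · · · · · · · · ·
    · · · · · · · · · · · ·
    · · · · · · · · · · · ·
    · · · · · · · · · · · ·
    · · · · · · · · · · · ·
    · · · · · · · · · · · ·
    · · · · · · · · · · · ·
    · · · · · · · · · · · ·
T1:
  2·area = 68
  edge (18, 18)→(16, 22): d=(-2,4) inclusive
  edge (16, 22)→(0, 20): d=(-16,-2) inclusive
  edge (0, 20)→(18, 18): d=(18,-2) inclusive
    (4,9)@(9, 19): e=[34,34,0] → █  [on edge]
    (5,9)@(11, 19): e=[26,38,4] → █
    (6,9)@(13, 19): e=[18,42,8] → █
    (7,9)@(15, 19): e=[10,46,12] → █
    (8,9)@(17, 19): e=[2,50,16] → █
    (9,9)@(19, 19): e=[-6,54,20] → ·
    (4,10)@(9, 21): e=[30,2,36] → █
    (8,10)@(17, 21): e=[-2,18,52] → ·
    (4,11)@(9, 23): e=[26,-30,72] → ·
    (5,11)@(11, 23): e=[18,-26,76] → ·
    (6,11)@(13, 23): e=[10,-22,80] → ·
    (7,11)@(15, 23): e=[2,-18,84] → ·
  covered (9 px):
    · · · · · · · · · · · ·
    · · · · · · · · · · · ·
    · · · · · · · · · · · ·
    · · · · · · · · · · · ·
    · · · · · · · · · · · ·
    · · · · · · · · · · · ·
    · · · · · · · · · · · ·
    · · · · · · · · · · · ·
    · · · · · · · · · · · ·
    · · · · █ █ █ █ █ · · ·
    · · · · █ █ █ █ · · · ·
    · · · · · · · · · · · ·
T2:
  2·area = 192
  edge (22, 18)→(6, 18): d=(-16,0) inclusive
  edge (6, 18)→(5, 6): d=(-1,-12) inclusive
  edge (5, 6)→(22, 18): d=(17,12) inclusive
    (3,4)@(7, 9): e=[144,21,27] → █
    (4,4)@(9, 9): e=[144,45,3] → █
    (5,4)@(11, 9): e=[144,69,-21] → ·
    (3,5)@(7, 11): e=[112,19,61] → █
    (5,5)@(11, 11): e=[112,67,13] → █
    (6,5)@(13, 11): e=[112,91,-11] → ·
    (3,6)@(7, 13): e=[80,17,95] → █
    (6,6)@(13, 13): e=[80,89,23] → █
    (7,6)@(15, 13): e=[80,113,-1] → ·
    (3,7)@(7, 15): e=[48,15,129] → █
    (7,7)@(15, 15): e=[48,111,33] → █
    (8,7)@(17, 15): e=[48,135,9] → █
  covered (22 px):
    · · · · · · · · · · · ·
    · · · · · · · · · · · ·
    · · · · · · · · · · · ·
    · · · · · · · · · · · ·
    · · · █ █ · · · · · · ·
    · · · █ █ █ · · · · · ·
    · · · █ █ █ █ · · · · ·
    · · · █ █ █ █ █ █ · · ·
    · · · █ █ █ █ █ █ █ · ·
    · · · · · · · · · · · ·
    · · · · · · · · · · · ·
    · · · · · · · · · · · ·
T3:
  2·area = 200  (B↔C swapped to make it positive)
  edge (6, 6)→(18, 4): d=(12,-2) inclusive
  edge (18, 4)→(10, 22): d=(-8,18) inclusive
  edge (10, 22)→(6, 6): d=(-4,-16) inclusive
    (6,2)@(13, 5): e=[2,82,116] → █
    (7,2)@(15, 5): e=[6,46,148] → █
    (8,2)@(17, 5): e=[10,10,180] → █
    (9,2)@(19, 5): e=[14,-26,212] → ·
    (3,3)@(7, 7): e=[14,174,12] → █
    (4,3)@(9, 7): e=[18,138,44] → █
    (5,3)@(11, 7): e=[22,102,76] → █
    (8,3)@(17, 7): e=[34,-6,172] → ·
    (3,4)@(7, 9): e=[38,158,4] → █
    (8,4)@(17, 9): e=[58,-22,164] → ·
    (3,5)@(7, 11): e=[62,142,-4] → ·
    (4,5)@(9, 11): e=[66,106,28] → █
  covered (25 px):
    · · · · · · · · · · · ·
    · · · · · · · · · · · ·
    · · · · · · █ █ █ · · ·
    · · · █ █ █ █ █ · · · ·
    · · · █ █ █ █ █ · · · ·
    · · · · █ █ █ · · · · ·
    · · · · █ █ █ · · · · ·
    · · · · █ █ █ · · · · ·
    · · · · █ █ · · · · · ·
    · · · · · █ · · · · · ·
    · · · · · · · · · · · ·
    · · · · · · · · · · · ·
T4:
  2·area = 28  (B↔C swapped to make it positive)
  edge (7, 15)→(22, 14): d=(15,-1) inclusive
  edge (22, 14)→(20, 16): d=(-2,2) inclusive
  edge (20, 16)→(7, 15): d=(-13,-1) inclusive
    (11,6)@(23, 13): e=[-14,0,42] → ·  [on edge]
    (3,7)@(7, 15): e=[0,28,0] → █  [on edge]
    (4,7)@(9, 15): e=[2,24,2] → █
    (5,7)@(11, 15): e=[4,20,4] → █
    (6,7)@(13, 15): e=[6,16,6] → █
    (7,7)@(15, 15): e=[8,12,8] → █
    (8,7)@(17, 15): e=[10,8,10] → █
    (9,7)@(19, 15): e=[12,4,12] → █
    (10,7)@(21, 15): e=[14,0,14] → █  [on edge]
    (11,7)@(23, 15): e=[16,-4,16] → ·
    (3,8)@(7, 17): e=[30,24,-26] → ·
    (4,8)@(9, 17): e=[32,20,-24] → ·
    (9,8)@(19, 17): e=[42,0,-14] → ·  [on edge]
    (8,9)@(17, 19): e=[70,0,-42] → ·  [on edge]
    (7,10)@(15, 21): e=[98,0,-70] → ·  [on edge]
    (6,11)@(13, 23): e=[126,0,-98] → ·  [on edge]
  covered (8 px):
    · · · · · · · · · · · ·
    · · · · · · · · · · · ·
    · · · · · · · · · · · ·
    · · · · · · · · · · · ·
    · · · · · · · · · · · ·
    · · · · · · · · · · · ·
    · · · · · · · · · · · ·
    · · · █ █ █ █ █ █ █ █ ·
    · · · · · · · · · · · ·
    · · · · · · · · · · · ·
    · · · · · · · · · · · ·
    · · · · · · · · · · · ·

Answer: 70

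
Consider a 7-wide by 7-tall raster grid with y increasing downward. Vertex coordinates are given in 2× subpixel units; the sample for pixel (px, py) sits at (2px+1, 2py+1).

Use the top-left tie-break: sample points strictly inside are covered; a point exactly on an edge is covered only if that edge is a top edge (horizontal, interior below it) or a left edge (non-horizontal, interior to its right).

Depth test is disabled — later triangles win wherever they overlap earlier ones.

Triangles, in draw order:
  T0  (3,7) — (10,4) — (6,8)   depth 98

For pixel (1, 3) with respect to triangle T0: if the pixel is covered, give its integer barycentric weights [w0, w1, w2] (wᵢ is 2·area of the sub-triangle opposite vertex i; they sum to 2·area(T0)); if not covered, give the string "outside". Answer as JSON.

T0:
  2·area = 16
  edge (3, 7)→(10, 4): d=(7,-3) top-left  bias=+0
  edge (10, 4)→(6, 8): d=(-4,4) right/bottom  bias=-1
  edge (6, 8)→(3, 7): d=(-3,-1) top-left  bias=+0
    (6,0)@(13, 1): e=[-12,0,28] → .  [on edge]
    (5,1)@(11, 3): e=[-4,0,20] → .  [on edge]
    (4,2)@(9, 5): e=[4,0,12] → .  [on edge]
    (1,3)@(3, 7): e=[0,16,0] → X  [on edge]
    (2,3)@(5, 7): e=[6,8,2] → X
    (3,3)@(7, 7): e=[12,0,4] → .  [on edge]
    (1,4)@(3, 9): e=[14,8,-6] → .
    (2,4)@(5, 9): e=[20,0,-4] → .  [on edge]
    (4,4)@(9, 9): e=[32,-16,0] → .  [on edge]
    (1,5)@(3, 11): e=[28,0,-12] → .  [on edge]
    (0,6)@(1, 13): e=[36,0,-20] → .  [on edge]
  covered (2 px):
    . . . . . . .
    . . . . . . .
    . . . . . . .
    . X X . . . .
    . . . . . . .
    . . . . . . .
    . . . . . . .

Final: [16,0,0]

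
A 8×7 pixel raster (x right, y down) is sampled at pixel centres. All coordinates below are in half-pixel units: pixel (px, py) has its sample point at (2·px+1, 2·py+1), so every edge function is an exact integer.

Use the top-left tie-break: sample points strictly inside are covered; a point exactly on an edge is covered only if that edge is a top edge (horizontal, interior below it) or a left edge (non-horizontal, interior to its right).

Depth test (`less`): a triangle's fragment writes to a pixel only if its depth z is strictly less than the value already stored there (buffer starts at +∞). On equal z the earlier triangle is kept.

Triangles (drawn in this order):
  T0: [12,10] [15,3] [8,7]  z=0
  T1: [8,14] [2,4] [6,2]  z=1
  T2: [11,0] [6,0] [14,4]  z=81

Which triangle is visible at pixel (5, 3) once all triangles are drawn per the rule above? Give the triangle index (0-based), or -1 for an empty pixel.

T0:
  2·area = 37  (B↔C swapped to make it positive)
  edge (12, 10)→(8, 7): d=(-4,-3) top-left  bias=+0
  edge (8, 7)→(15, 3): d=(7,-4) top-left  bias=+0
  edge (15, 3)→(12, 10): d=(-3,7) right/bottom  bias=-1
    (7,1)@(15, 3): e=[37,0,0] → ·  [on edge]
    (6,2)@(13, 5): e=[23,6,8] → #
    (7,2)@(15, 5): e=[29,14,-6] → ·
    (4,3)@(9, 7): e=[3,4,30] → #
    (5,3)@(11, 7): e=[9,12,16] → #
    (7,3)@(15, 7): e=[21,28,-12] → ·
    (4,4)@(9, 9): e=[-5,18,24] → ·
    (5,4)@(11, 9): e=[1,26,10] → #
    (6,4)@(13, 9): e=[7,34,-4] → ·
    (0,5)@(1, 11): e=[-37,0,74] → ·  [on edge]
    (5,5)@(11, 11): e=[-7,40,4] → ·
  covered (5 px):
    · · · · · · · ·
    · · · · · · · ·
    · · · · · · # ·
    · · · · # # # ·
    · · · · · # · ·
    · · · · · · · ·
    · · · · · · · ·
T1:
  2·area = 52
  edge (8, 14)→(2, 4): d=(-6,-10) top-left  bias=+0
  edge (2, 4)→(6, 2): d=(4,-2) top-left  bias=+0
  edge (6, 2)→(8, 14): d=(2,12) right/bottom  bias=-1
    (2,1)@(5, 3): e=[36,2,14] → #
    (3,1)@(7, 3): e=[56,6,-10] → ·
    (1,2)@(3, 5): e=[4,6,42] → #
    (3,2)@(7, 5): e=[44,14,-6] → ·
    (1,3)@(3, 7): e=[-8,14,46] → ·
    (2,3)@(5, 7): e=[12,18,22] → #
    (3,3)@(7, 7): e=[32,22,-2] → ·
    (2,4)@(5, 9): e=[0,26,26] → #  [on edge]
    (3,4)@(7, 9): e=[20,30,2] → #
    (4,4)@(9, 9): e=[40,34,-22] → ·
    (2,5)@(5, 11): e=[-12,34,30] → ·
    (3,5)@(7, 11): e=[8,38,6] → #
  covered (7 px):
    · · · · · · · ·
    · · # · · · · ·
    · # # · · · · ·
    · · # · · · · ·
    · · # # · · · ·
    · · · # · · · ·
    · · · · · · · ·
T2:
  2·area = 20  (B↔C swapped to make it positive)
  edge (11, 0)→(14, 4): d=(3,4) right/bottom  bias=-1
  edge (14, 4)→(6, 0): d=(-8,-4) top-left  bias=+0
  edge (6, 0)→(11, 0): d=(5,0) top-left  bias=+0
    (4,0)@(9, 1): e=[11,4,5] → #
    (5,0)@(11, 1): e=[3,12,5] → #
    (6,0)@(13, 1): e=[-5,20,5] → ·
    (4,1)@(9, 3): e=[17,-12,15] → ·
    (5,1)@(11, 3): e=[9,-4,15] → ·
    (6,1)@(13, 3): e=[1,4,15] → #
    (7,1)@(15, 3): e=[-7,12,15] → ·
    (6,2)@(13, 5): e=[7,-12,25] → ·
  covered (3 px):
    · · · · # # · ·
    · · · · · · # ·
    · · · · · · · ·
    · · · · · · · ·
    · · · · · · · ·
    · · · · · · · ·
    · · · · · · · ·

Z-buffer (winner per pixel, '.' = empty):
  . . . . 2 2 . .
  . . 1 . . . 2 .
  . 1 1 . . . 0 .
  . . 1 . 0 0 0 .
  . . 1 1 . 0 . .
  . . . 1 . . . .
  . . . . . . . .

Result: 0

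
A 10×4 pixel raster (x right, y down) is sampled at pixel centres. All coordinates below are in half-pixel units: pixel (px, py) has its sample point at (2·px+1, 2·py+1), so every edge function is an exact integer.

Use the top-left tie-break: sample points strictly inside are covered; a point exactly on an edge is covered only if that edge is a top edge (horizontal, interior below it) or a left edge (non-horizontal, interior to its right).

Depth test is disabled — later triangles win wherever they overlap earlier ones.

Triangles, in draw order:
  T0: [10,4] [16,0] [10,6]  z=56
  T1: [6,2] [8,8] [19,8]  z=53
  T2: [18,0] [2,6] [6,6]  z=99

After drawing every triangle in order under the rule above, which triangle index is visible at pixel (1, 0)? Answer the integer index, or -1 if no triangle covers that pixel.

T0:
  2·area = 12
  edge (10, 4)→(16, 0): d=(6,-4) top-left  bias=+0
  edge (16, 0)→(10, 6): d=(-6,6) right/bottom  bias=-1
  edge (10, 6)→(10, 4): d=(0,-2) top-left  bias=+0
    (7,0)@(15, 1): e=[2,0,10] → ·  [on edge]
    (6,1)@(13, 3): e=[6,0,6] → ·  [on edge]
    (5,2)@(11, 5): e=[10,0,2] → ·  [on edge]
    (4,3)@(9, 7): e=[14,0,-2] → ·  [on edge]
  covered (0 px):
    · · · · · · · · · ·
    · · · · · · · · · ·
    · · · · · · · · · ·
    · · · · · · · · · ·
T1:
  2·area = 66  (B↔C swapped to make it positive)
  edge (6, 2)→(19, 8): d=(13,6) right/bottom  bias=-1
  edge (19, 8)→(8, 8): d=(-11,0) right/bottom  bias=-1
  edge (8, 8)→(6, 2): d=(-2,-6) top-left  bias=+0
    (3,1)@(7, 3): e=[7,55,4] → #
    (4,1)@(9, 3): e=[-5,55,16] → ·
    (3,2)@(7, 5): e=[33,33,0] → #  [on edge]
    (4,2)@(9, 5): e=[21,33,12] → #
    (5,2)@(11, 5): e=[9,33,24] → #
    (6,2)@(13, 5): e=[-3,33,36] → ·
    (3,3)@(7, 7): e=[59,11,-4] → ·
    (4,3)@(9, 7): e=[47,11,8] → #
    (6,3)@(13, 7): e=[23,11,32] → #
    (7,3)@(15, 7): e=[11,11,44] → #
    (8,3)@(17, 7): e=[-1,11,56] → ·
  covered (8 px):
    · · · · · · · · · ·
    · · · # · · · · · ·
    · · · # # # · · · ·
    · · · · # # # # · ·
T2:
  2·area = 24  (B↔C swapped to make it positive)
  edge (18, 0)→(6, 6): d=(-12,6) right/bottom  bias=-1
  edge (6, 6)→(2, 6): d=(-4,0) right/bottom  bias=-1
  edge (2, 6)→(18, 0): d=(16,-6) top-left  bias=+0
    (5,1)@(11, 3): e=[6,12,6] → #
    (6,1)@(13, 3): e=[-6,12,18] → ·
    (2,2)@(5, 5): e=[18,4,2] → #
    (3,2)@(7, 5): e=[6,4,14] → #
    (4,2)@(9, 5): e=[-6,4,26] → ·
    (5,2)@(11, 5): e=[-18,4,38] → ·
    (2,3)@(5, 7): e=[-6,-4,34] → ·
    (3,3)@(7, 7): e=[-18,-4,46] → ·
  covered (3 px):
    · · · · · · · · · ·
    · · · · · # · · · ·
    · · # # · · · · · ·
    · · · · · · · · · ·

Z-buffer (winner per pixel, '.' = empty):
  . . . . . . . . . .
  . . . 1 . 2 . . . .
  . . 2 2 1 1 . . . .
  . . . . 1 1 1 1 . .

Final: -1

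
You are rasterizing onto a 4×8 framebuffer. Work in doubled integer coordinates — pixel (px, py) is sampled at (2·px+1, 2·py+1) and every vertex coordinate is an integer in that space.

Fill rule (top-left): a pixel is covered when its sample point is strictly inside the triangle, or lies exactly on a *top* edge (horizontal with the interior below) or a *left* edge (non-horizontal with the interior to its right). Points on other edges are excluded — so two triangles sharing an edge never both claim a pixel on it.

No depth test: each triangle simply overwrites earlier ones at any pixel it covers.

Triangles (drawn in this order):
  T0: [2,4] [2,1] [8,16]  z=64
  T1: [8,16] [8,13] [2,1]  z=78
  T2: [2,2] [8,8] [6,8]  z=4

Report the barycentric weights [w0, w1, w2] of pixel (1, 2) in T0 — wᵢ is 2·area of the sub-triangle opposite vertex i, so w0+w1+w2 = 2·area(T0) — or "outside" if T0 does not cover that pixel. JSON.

T0:
  2·area = 18
  edge (2, 4)→(2, 1): d=(0,-3) top-left  bias=+0
  edge (2, 1)→(8, 16): d=(6,15) right/bottom  bias=-1
  edge (8, 16)→(2, 4): d=(-6,-12) top-left  bias=+0
    (1,2)@(3, 5): e=[3,9,6] → #
    (2,2)@(5, 5): e=[9,-21,30] → ·
    (1,3)@(3, 7): e=[3,21,-6] → ·
    (2,4)@(5, 9): e=[9,3,6] → #
    (3,4)@(7, 9): e=[15,-27,30] → ·
    (2,5)@(5, 11): e=[9,15,-6] → ·
  covered (2 px):
    · · · ·
    · · · ·
    · # · ·
    · · · ·
    · · # ·
    · · · ·
    · · · ·
    · · · ·
T1:
  2·area = 18  (B↔C swapped to make it positive)
  edge (8, 16)→(2, 1): d=(-6,-15) top-left  bias=+0
  edge (2, 1)→(8, 13): d=(6,12) right/bottom  bias=-1
  edge (8, 13)→(8, 16): d=(0,3) right/bottom  bias=-1
    (1,1)@(3, 3): e=[3,0,15] → ·  [on edge]
    (2,3)@(5, 7): e=[9,0,9] → ·  [on edge]
    (3,5)@(7, 11): e=[15,0,3] → ·  [on edge]
    (3,6)@(7, 13): e=[3,12,3] → #
    (3,7)@(7, 15): e=[-9,24,3] → ·
  covered (1 px):
    · · · ·
    · · · ·
    · · · ·
    · · · ·
    · · · ·
    · · · ·
    · · · #
    · · · ·
T2:
  2·area = 12
  edge (2, 2)→(8, 8): d=(6,6) right/bottom  bias=-1
  edge (8, 8)→(6, 8): d=(-2,0) right/bottom  bias=-1
  edge (6, 8)→(2, 2): d=(-4,-6) top-left  bias=+0
    (0,0)@(1, 1): e=[0,14,-2] → ·  [on edge]
    (1,1)@(3, 3): e=[0,10,2] → ·  [on edge]
    (2,2)@(5, 5): e=[0,6,6] → ·  [on edge]
    (3,3)@(7, 7): e=[0,2,10] → ·  [on edge]
  covered (0 px):
    · · · ·
    · · · ·
    · · · ·
    · · · ·
    · · · ·
    · · · ·
    · · · ·
    · · · ·

Final: [9,6,3]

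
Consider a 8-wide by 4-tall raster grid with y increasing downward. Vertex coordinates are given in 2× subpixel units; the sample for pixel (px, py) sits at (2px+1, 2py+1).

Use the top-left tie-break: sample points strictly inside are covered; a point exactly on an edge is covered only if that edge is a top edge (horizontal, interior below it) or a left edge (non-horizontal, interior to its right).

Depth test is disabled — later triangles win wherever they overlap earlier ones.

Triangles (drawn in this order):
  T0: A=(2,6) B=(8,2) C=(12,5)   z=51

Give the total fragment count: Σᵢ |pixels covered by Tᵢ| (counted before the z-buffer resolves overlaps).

T0:
  2·area = 34
  edge (2, 6)→(8, 2): d=(6,-4) top-left  bias=+0
  edge (8, 2)→(12, 5): d=(4,3) right/bottom  bias=-1
  edge (12, 5)→(2, 6): d=(-10,1) right/bottom  bias=-1
    (3,1)@(7, 3): e=[2,7,25] → X
    (4,1)@(9, 3): e=[10,1,23] → X
    (5,1)@(11, 3): e=[18,-5,21] → .
    (2,2)@(5, 5): e=[6,21,7] → X
    (5,2)@(11, 5): e=[30,3,1] → X
    (6,2)@(13, 5): e=[38,-3,-1] → .
    (2,3)@(5, 7): e=[18,29,-13] → .
    (3,3)@(7, 7): e=[26,23,-15] → .
    (4,3)@(9, 7): e=[34,17,-17] → .
    (5,3)@(11, 7): e=[42,11,-19] → .
  covered (6 px):
    . . . . . . . .
    . . . X X . . .
    . . X X X X . .
    . . . . . . . .

Result: 6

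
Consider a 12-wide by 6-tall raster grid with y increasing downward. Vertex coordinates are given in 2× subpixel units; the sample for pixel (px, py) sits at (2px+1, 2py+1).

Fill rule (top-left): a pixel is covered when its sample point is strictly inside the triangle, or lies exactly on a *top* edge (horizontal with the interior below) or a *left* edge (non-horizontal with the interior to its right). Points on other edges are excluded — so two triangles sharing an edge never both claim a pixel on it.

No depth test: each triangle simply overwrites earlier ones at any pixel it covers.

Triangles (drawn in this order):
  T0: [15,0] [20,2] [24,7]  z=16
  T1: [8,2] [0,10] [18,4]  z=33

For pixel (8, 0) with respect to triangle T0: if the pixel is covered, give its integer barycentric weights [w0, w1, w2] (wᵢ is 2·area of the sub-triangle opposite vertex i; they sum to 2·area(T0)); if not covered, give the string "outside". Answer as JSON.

T0:
  2·area = 17
  edge (15, 0)→(20, 2): d=(5,2) right/bottom  bias=-1
  edge (20, 2)→(24, 7): d=(4,5) right/bottom  bias=-1
  edge (24, 7)→(15, 0): d=(-9,-7) top-left  bias=+0
    (8,0)@(17, 1): e=[1,11,5] → #
    (9,0)@(19, 1): e=[-3,1,19] → ·
    (8,1)@(17, 3): e=[11,19,-13] → ·
    (9,1)@(19, 3): e=[7,9,1] → #
    (10,1)@(21, 3): e=[3,-1,15] → ·
    (9,2)@(19, 5): e=[17,17,-17] → ·
  covered (2 px):
    · · · · · · · · # · · ·
    · · · · · · · · · # · ·
    · · · · · · · · · · · ·
    · · · · · · · · · · · ·
    · · · · · · · · · · · ·
    · · · · · · · · · · · ·
T1:
  2·area = 96  (B↔C swapped to make it positive)
  edge (8, 2)→(18, 4): d=(10,2) right/bottom  bias=-1
  edge (18, 4)→(0, 10): d=(-18,6) right/bottom  bias=-1
  edge (0, 10)→(8, 2): d=(8,-8) top-left  bias=+0
    (1,0)@(3, 1): e=[0,144,-48] → ·  [on edge]
    (4,0)@(9, 1): e=[-12,108,0] → ·  [on edge]
    (3,1)@(7, 3): e=[12,84,0] → #  [on edge]
    (4,1)@(9, 3): e=[8,72,16] → #
    (5,1)@(11, 3): e=[4,60,32] → #
    (6,1)@(13, 3): e=[0,48,48] → ·  [on edge]
    (10,1)@(21, 3): e=[-16,0,112] → ·  [on edge]
    (2,2)@(5, 5): e=[36,60,0] → #  [on edge]
    (6,2)@(13, 5): e=[20,12,64] → #
    (7,2)@(15, 5): e=[16,0,80] → ·  [on edge]
    (11,2)@(23, 5): e=[0,-48,144] → ·  [on edge]
    (1,3)@(3, 7): e=[60,36,0] → #  [on edge]
    (4,3)@(9, 7): e=[48,0,48] → ·  [on edge]
    (0,4)@(1, 9): e=[84,12,0] → #  [on edge]
    (1,4)@(3, 9): e=[80,0,16] → ·  [on edge]
  covered (12 px):
    · · · · · · · · · · · ·
    · · · # # # · · · · · ·
    · · # # # # # · · · · ·
    · # # # · · · · · · · ·
    # · · · · · · · · · · ·
    · · · · · · · · · · · ·

Final: [11,5,1]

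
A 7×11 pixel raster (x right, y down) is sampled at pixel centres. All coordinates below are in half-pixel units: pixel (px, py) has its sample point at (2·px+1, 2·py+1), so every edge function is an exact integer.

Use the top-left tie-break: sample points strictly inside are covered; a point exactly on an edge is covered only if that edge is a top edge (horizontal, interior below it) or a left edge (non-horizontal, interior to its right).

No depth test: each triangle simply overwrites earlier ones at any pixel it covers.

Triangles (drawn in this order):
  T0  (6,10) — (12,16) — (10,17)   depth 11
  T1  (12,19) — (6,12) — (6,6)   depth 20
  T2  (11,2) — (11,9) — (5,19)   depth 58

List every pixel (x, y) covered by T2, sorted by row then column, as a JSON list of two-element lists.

T0:
  2·area = 18
  edge (6, 10)→(12, 16): d=(6,6) right/bottom  bias=-1
  edge (12, 16)→(10, 17): d=(-2,1) right/bottom  bias=-1
  edge (10, 17)→(6, 10): d=(-4,-7) top-left  bias=+0
    (0,2)@(1, 5): e=[0,33,-15] → .  [on edge]
    (1,3)@(3, 7): e=[0,27,-9] → .  [on edge]
    (2,4)@(5, 9): e=[0,21,-3] → .  [on edge]
    (3,5)@(7, 11): e=[0,15,3] → .  [on edge]
    (4,6)@(9, 13): e=[0,9,9] → .  [on edge]
    (4,7)@(9, 15): e=[12,5,1] → X
    (5,7)@(11, 15): e=[0,3,15] → .  [on edge]
    (4,8)@(9, 17): e=[24,1,-7] → .
    (6,8)@(13, 17): e=[0,-3,21] → .  [on edge]
  covered (1 px):
    . . . . . . .
    . . . . . . .
    . . . . . . .
    . . . . . . .
    . . . . . . .
    . . . . . . .
    . . . . . . .
    . . . . X . .
    . . . . . . .
    . . . . . . .
    . . . . . . .
T1:
  2·area = 36
  edge (12, 19)→(6, 12): d=(-6,-7) top-left  bias=+0
  edge (6, 12)→(6, 6): d=(0,-6) top-left  bias=+0
  edge (6, 6)→(12, 19): d=(6,13) right/bottom  bias=-1
    (3,4)@(7, 9): e=[25,6,5] → X
    (4,4)@(9, 9): e=[39,18,-21] → .
    (3,5)@(7, 11): e=[13,6,17] → X
    (4,5)@(9, 11): e=[27,18,-9] → .
    (3,6)@(7, 13): e=[1,6,29] → X
    (4,6)@(9, 13): e=[15,18,3] → X
    (5,6)@(11, 13): e=[29,30,-23] → .
    (3,7)@(7, 15): e=[-11,6,41] → .
    (4,7)@(9, 15): e=[3,18,15] → X
    (5,7)@(11, 15): e=[17,30,-11] → .
    (4,8)@(9, 17): e=[-9,18,27] → .
    (5,8)@(11, 17): e=[5,30,1] → X
  covered (6 px):
    . . . . . . .
    . . . . . . .
    . . . . . . .
    . . . . . . .
    . . . X . . .
    . . . X . . .
    . . . X X . .
    . . . . X . .
    . . . . . X .
    . . . . . . .
    . . . . . . .
T2:
  2·area = 42
  edge (11, 2)→(11, 9): d=(0,7) right/bottom  bias=-1
  edge (11, 9)→(5, 19): d=(-6,10) right/bottom  bias=-1
  edge (5, 19)→(11, 2): d=(6,-17) top-left  bias=+0
    (5,0)@(11, 1): e=[0,48,-6] → .  [on edge]
    (5,1)@(11, 3): e=[0,36,6] → .  [on edge]
    (5,2)@(11, 5): e=[0,24,18] → .  [on edge]
    (5,3)@(11, 7): e=[0,12,30] → .  [on edge]
    (4,4)@(9, 9): e=[14,20,8] → X
    (5,4)@(11, 9): e=[0,0,42] → .  [on edge]
    (4,5)@(9, 11): e=[14,8,20] → X
    (5,5)@(11, 11): e=[0,-12,54] → .  [on edge]
    (4,6)@(9, 13): e=[14,-4,32] → .
    (5,6)@(11, 13): e=[0,-24,66] → .  [on edge]
    (3,7)@(7, 15): e=[28,4,10] → X
    (4,7)@(9, 15): e=[14,-16,44] → .
    (5,7)@(11, 15): e=[0,-36,78] → .  [on edge]
    (5,8)@(11, 17): e=[0,-48,90] → .  [on edge]
    (2,9)@(5, 19): e=[42,0,0] → .  [on edge]
    (5,9)@(11, 19): e=[0,-60,102] → .  [on edge]
    (5,10)@(11, 21): e=[0,-72,114] → .  [on edge]
  covered (3 px):
    . . . . . . .
    . . . . . . .
    . . . . . . .
    . . . . . . .
    . . . . X . .
    . . . . X . .
    . . . . . . .
    . . . X . . .
    . . . . . . .
    . . . . . . .
    . . . . . . .

Final: [[4,4],[4,5],[3,7]]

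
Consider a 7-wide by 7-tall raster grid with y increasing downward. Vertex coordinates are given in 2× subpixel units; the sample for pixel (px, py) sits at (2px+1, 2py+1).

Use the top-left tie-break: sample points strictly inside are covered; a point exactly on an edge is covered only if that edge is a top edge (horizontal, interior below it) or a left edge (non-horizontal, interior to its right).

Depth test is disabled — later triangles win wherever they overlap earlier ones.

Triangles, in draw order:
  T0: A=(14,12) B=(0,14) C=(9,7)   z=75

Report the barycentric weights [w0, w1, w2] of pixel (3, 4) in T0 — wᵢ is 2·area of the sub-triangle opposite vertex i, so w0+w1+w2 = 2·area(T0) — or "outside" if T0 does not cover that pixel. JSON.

T0:
  2·area = 80
  edge (14, 12)→(0, 14): d=(-14,2) right/bottom  bias=-1
  edge (0, 14)→(9, 7): d=(9,-7) top-left  bias=+0
  edge (9, 7)→(14, 12): d=(5,5) right/bottom  bias=-1
    (1,0)@(3, 1): e=[176,-96,0] → .  [on edge]
    (2,1)@(5, 3): e=[144,-64,0] → .  [on edge]
    (3,2)@(7, 5): e=[112,-32,0] → .  [on edge]
    (4,3)@(9, 7): e=[80,0,0] → .  [on edge]
    (3,4)@(7, 9): e=[56,4,20] → X
    (4,4)@(9, 9): e=[52,18,10] → X
    (5,4)@(11, 9): e=[48,32,0] → .  [on edge]
    (2,5)@(5, 11): e=[32,8,40] → X
    (5,5)@(11, 11): e=[20,50,10] → X
    (6,5)@(13, 11): e=[16,64,0] → .  [on edge]
    (1,6)@(3, 13): e=[8,12,60] → X
    (3,6)@(7, 13): e=[0,40,40] → .  [on edge]
  covered (8 px):
    . . . . . . .
    . . . . . . .
    . . . . . . .
    . . . . . . .
    . . . X X . .
    . . X X X X .
    . X X . . . .

Final: [4,20,56]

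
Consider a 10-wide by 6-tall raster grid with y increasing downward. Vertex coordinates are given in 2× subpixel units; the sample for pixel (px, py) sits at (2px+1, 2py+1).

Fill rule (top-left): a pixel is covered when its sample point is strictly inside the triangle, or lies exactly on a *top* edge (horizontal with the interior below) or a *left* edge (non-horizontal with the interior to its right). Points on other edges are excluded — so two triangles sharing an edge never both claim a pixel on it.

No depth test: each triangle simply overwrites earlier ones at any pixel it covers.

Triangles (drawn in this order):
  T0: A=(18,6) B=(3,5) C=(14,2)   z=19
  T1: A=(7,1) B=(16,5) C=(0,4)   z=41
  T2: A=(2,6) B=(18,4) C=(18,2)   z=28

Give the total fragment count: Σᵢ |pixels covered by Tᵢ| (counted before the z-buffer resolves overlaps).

T0:
  2·area = 56
  edge (18, 6)→(3, 5): d=(-15,-1) top-left  bias=+0
  edge (3, 5)→(14, 2): d=(11,-3) top-left  bias=+0
  edge (14, 2)→(18, 6): d=(4,4) right/bottom  bias=-1
    (6,0)@(13, 1): e=[70,-14,0] → .  [on edge]
    (5,1)@(11, 3): e=[38,2,16] → X
    (6,1)@(13, 3): e=[40,8,8] → X
    (7,1)@(15, 3): e=[42,14,0] → .  [on edge]
    (1,2)@(3, 5): e=[0,0,56] → X  [on edge]
    (2,2)@(5, 5): e=[2,6,48] → X
    (3,2)@(7, 5): e=[4,12,40] → X
    (4,2)@(9, 5): e=[6,18,32] → X
    (7,2)@(15, 5): e=[12,36,8] → X
    (8,2)@(17, 5): e=[14,42,0] → .  [on edge]
    (1,3)@(3, 7): e=[-30,22,64] → .
    (2,3)@(5, 7): e=[-28,28,56] → .
    (9,3)@(19, 7): e=[-14,70,0] → .  [on edge]
  covered (9 px):
    . . . . . . . . . .
    . . . . . X X . . .
    . X X X X X X X . .
    . . . . . . . . . .
    . . . . . . . . . .
    . . . . . . . . . .
T1:
  2·area = 55
  edge (7, 1)→(16, 5): d=(9,4) right/bottom  bias=-1
  edge (16, 5)→(0, 4): d=(-16,-1) top-left  bias=+0
  edge (0, 4)→(7, 1): d=(7,-3) top-left  bias=+0
    (3,0)@(7, 1): e=[0,55,0] → .  [on edge]
    (1,1)@(3, 3): e=[34,19,2] → X
    (2,1)@(5, 3): e=[26,21,8] → X
    (3,1)@(7, 3): e=[18,23,14] → X
    (4,1)@(9, 3): e=[10,25,20] → X
    (5,1)@(11, 3): e=[2,27,26] → X
    (6,1)@(13, 3): e=[-6,29,32] → .
    (1,2)@(3, 5): e=[52,-13,16] → .
    (2,2)@(5, 5): e=[44,-11,22] → .
    (3,2)@(7, 5): e=[36,-9,28] → .
    (4,2)@(9, 5): e=[28,-7,34] → .
    (5,2)@(11, 5): e=[20,-5,40] → .
  covered (5 px):
    . . . . . . . . . .
    . X X X X X . . . .
    . . . . . . . . . .
    . . . . . . . . . .
    . . . . . . . . . .
    . . . . . . . . . .
T2:
  2·area = 32  (B↔C swapped to make it positive)
  edge (2, 6)→(18, 2): d=(16,-4) top-left  bias=+0
  edge (18, 2)→(18, 4): d=(0,2) right/bottom  bias=-1
  edge (18, 4)→(2, 6): d=(-16,2) right/bottom  bias=-1
    (7,1)@(15, 3): e=[4,6,22] → X
    (8,1)@(17, 3): e=[12,2,18] → X
    (9,1)@(19, 3): e=[20,-2,14] → .
    (3,2)@(7, 5): e=[4,22,6] → X
    (4,2)@(9, 5): e=[12,18,2] → X
    (5,2)@(11, 5): e=[20,14,-2] → .
    (7,2)@(15, 5): e=[36,6,-10] → .
    (8,2)@(17, 5): e=[44,2,-14] → .
    (3,3)@(7, 7): e=[36,22,-26] → .
    (4,3)@(9, 7): e=[44,18,-30] → .
  covered (4 px):
    . . . . . . . . . .
    . . . . . . . X X .
    . . . X X . . . . .
    . . . . . . . . . .
    . . . . . . . . . .
    . . . . . . . . . .

Result: 18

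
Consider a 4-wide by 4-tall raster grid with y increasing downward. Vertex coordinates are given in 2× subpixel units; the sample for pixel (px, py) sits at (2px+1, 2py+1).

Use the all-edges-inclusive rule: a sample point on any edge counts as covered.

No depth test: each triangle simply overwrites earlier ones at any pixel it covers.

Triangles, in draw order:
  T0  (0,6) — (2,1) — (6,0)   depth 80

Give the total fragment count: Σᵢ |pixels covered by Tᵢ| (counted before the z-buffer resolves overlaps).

T0:
  2·area = 18
  edge (0, 6)→(2, 1): d=(2,-5) inclusive
  edge (2, 1)→(6, 0): d=(4,-1) inclusive
  edge (6, 0)→(0, 6): d=(-6,6) inclusive
    (1,0)@(3, 1): e=[5,1,12] → #
    (2,0)@(5, 1): e=[15,3,0] → #  [on edge]
    (3,0)@(7, 1): e=[25,5,-12] → ·
    (1,1)@(3, 3): e=[9,9,0] → #  [on edge]
    (2,1)@(5, 3): e=[19,11,-12] → ·
    (0,2)@(1, 5): e=[3,15,0] → #  [on edge]
    (1,2)@(3, 5): e=[13,17,-12] → ·
    (0,3)@(1, 7): e=[7,23,-12] → ·
  covered (4 px):
    · # # ·
    · # · ·
    # · · ·
    · · · ·

Answer: 4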